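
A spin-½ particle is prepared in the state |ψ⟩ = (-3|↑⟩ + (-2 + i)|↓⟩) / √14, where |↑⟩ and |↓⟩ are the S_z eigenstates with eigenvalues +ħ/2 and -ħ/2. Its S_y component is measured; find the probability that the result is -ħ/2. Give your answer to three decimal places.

0.714

|-y⟩ = (|↑⟩ - i|↓⟩)/√2, so ⟨-y|ψ⟩ = (-4 - 2i) / (√2·√14).
P = |-4 - 2i|² / 28 = 20/28.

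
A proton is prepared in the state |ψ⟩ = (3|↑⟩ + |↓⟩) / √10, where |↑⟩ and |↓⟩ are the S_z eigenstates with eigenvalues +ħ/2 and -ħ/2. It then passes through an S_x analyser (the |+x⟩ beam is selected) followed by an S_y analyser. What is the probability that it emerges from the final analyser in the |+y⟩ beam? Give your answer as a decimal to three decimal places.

First analyser (S_x): P(|+x⟩) = |⟨+x|ψ⟩|² = 16/20.
After stage 1 the state is |+x⟩; P(|+y⟩) = |⟨+y|+x⟩|² = 1/2.
Joint probability = 16/20 × 1/2 = 0.400.

0.400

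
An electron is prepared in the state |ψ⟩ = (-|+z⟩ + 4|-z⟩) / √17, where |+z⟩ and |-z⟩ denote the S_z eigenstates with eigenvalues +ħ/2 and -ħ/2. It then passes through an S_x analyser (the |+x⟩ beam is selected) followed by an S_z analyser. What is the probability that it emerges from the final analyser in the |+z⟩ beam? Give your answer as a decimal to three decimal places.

First analyser (S_x): P(|+x⟩) = |⟨+x|ψ⟩|² = 9/34.
After stage 1 the state is |+x⟩; P(|+z⟩) = |⟨+z|+x⟩|² = 1/2.
Joint probability = 9/34 × 1/2 = 0.132.

0.132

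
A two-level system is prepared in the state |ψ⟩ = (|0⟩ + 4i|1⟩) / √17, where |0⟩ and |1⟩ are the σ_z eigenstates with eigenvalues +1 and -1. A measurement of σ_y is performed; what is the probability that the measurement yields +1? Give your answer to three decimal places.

|+y⟩ = (|0⟩ + i|1⟩)/√2, so ⟨+y|ψ⟩ = (5) / (√2·√17).
P = |5|² / 34 = 25/34.

0.735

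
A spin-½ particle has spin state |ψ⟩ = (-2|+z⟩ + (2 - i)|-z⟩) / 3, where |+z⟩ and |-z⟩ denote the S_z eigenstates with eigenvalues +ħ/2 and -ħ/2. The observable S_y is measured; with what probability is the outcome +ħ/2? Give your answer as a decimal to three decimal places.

|+y⟩ = (|+z⟩ + i|-z⟩)/√2, so ⟨+y|ψ⟩ = (-3 - 2i) / (√2·3).
P = |-3 - 2i|² / 18 = 13/18.

0.722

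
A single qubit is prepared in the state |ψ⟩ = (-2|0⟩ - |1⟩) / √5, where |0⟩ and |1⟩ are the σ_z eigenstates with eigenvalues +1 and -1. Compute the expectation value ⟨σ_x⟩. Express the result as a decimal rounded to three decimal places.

⟨σ_x⟩ = 2 Re(a* b)/(|a|²+|b|²) with a = -2, b = -1.
a* b = 2, so ⟨σ_x⟩ = 4/5.

0.800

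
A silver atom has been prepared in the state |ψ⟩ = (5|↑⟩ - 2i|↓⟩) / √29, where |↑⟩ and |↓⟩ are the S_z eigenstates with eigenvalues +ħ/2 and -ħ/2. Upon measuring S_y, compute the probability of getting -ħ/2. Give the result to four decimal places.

0.8448

|-y⟩ = (|↑⟩ - i|↓⟩)/√2, so ⟨-y|ψ⟩ = (7) / (√2·√29).
P = |7|² / 58 = 49/58.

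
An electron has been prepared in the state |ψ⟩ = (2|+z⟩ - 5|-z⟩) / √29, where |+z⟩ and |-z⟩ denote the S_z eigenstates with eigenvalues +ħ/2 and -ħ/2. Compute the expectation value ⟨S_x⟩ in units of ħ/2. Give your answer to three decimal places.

⟨σ_x⟩ = 2 Re(a* b)/(|a|²+|b|²) with a = 2, b = -5.
a* b = -10, so ⟨σ_x⟩ = -20/29.
⟨S_x⟩ = (ħ/2)·⟨σ_x⟩.

-0.690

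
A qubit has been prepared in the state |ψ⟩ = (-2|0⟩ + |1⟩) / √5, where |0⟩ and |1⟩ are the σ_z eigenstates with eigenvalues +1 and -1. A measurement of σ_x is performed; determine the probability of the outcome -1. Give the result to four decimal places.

0.9000

|-x⟩ = (|0⟩ - |1⟩)/√2, so ⟨-x|ψ⟩ = (-3) / (√2·√5).
P = |-3|² / 10 = 9/10.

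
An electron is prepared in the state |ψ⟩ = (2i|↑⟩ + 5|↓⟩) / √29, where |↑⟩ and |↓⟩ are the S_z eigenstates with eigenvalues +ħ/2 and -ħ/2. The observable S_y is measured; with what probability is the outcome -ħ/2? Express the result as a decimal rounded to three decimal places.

|-y⟩ = (|↑⟩ - i|↓⟩)/√2, so ⟨-y|ψ⟩ = (7i) / (√2·√29).
P = |7i|² / 58 = 49/58.

0.845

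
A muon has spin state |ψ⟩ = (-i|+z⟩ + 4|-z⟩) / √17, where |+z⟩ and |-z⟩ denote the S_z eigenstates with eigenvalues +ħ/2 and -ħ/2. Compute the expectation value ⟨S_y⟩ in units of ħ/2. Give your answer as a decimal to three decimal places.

⟨σ_y⟩ = 2 Im(a* b)/(|a|²+|b|²) with a = -i, b = 4.
a* b = 4i, so ⟨σ_y⟩ = 8/17.
⟨S_y⟩ = (ħ/2)·⟨σ_y⟩.

0.471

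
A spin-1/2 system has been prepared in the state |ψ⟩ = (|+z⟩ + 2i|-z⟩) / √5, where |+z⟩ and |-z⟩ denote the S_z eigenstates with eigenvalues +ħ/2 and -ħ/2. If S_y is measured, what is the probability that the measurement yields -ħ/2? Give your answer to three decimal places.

0.100

|-y⟩ = (|+z⟩ - i|-z⟩)/√2, so ⟨-y|ψ⟩ = (-1) / (√2·√5).
P = |-1|² / 10 = 1/10.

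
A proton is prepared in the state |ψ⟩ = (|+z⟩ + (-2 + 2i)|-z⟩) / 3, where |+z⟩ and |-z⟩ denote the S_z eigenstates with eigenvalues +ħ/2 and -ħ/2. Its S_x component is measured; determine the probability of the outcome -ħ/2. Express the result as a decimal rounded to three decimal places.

0.722

|-x⟩ = (|+z⟩ - |-z⟩)/√2, so ⟨-x|ψ⟩ = (3 - 2i) / (√2·3).
P = |3 - 2i|² / 18 = 13/18.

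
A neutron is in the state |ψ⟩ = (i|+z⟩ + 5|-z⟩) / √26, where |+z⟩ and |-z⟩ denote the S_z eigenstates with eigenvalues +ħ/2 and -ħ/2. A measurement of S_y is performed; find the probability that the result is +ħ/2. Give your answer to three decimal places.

0.308

|+y⟩ = (|+z⟩ + i|-z⟩)/√2, so ⟨+y|ψ⟩ = (-4i) / (√2·√26).
P = |-4i|² / 52 = 16/52.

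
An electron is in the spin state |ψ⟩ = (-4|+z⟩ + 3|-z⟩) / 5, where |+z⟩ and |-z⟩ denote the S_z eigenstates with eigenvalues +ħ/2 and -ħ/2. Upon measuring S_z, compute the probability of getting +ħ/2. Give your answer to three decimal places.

0.640

The +ħ/2 outcome corresponds to |+z⟩. Its amplitude in |ψ⟩ is -4/5.
P = |-4|² / 25 = 16/25.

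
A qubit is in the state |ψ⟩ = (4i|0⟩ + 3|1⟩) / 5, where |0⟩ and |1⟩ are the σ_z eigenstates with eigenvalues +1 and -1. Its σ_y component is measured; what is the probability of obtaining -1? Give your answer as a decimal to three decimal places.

|-y⟩ = (|0⟩ - i|1⟩)/√2, so ⟨-y|ψ⟩ = (7i) / (√2·5).
P = |7i|² / 50 = 49/50.

0.980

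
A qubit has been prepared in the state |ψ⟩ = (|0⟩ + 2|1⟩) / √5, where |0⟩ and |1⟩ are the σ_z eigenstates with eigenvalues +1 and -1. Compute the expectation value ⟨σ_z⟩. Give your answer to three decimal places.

⟨σ_z⟩ = |a|² - |b|² divided by |a|²+|b|², with a, b the |0⟩, |1⟩ amplitudes.
= (1 - 4)/5 = -3/5.

-0.600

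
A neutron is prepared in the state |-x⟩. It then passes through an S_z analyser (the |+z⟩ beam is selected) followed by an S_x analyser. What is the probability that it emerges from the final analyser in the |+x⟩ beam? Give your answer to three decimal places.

First analyser (S_z): from |-x⟩, P(|+z⟩) = 1/2.
After stage 1 the state is |+z⟩; P(|+x⟩) = |⟨+x|+z⟩|² = 1/2.
Joint probability = 1/2 × 1/2 = 0.250.

0.250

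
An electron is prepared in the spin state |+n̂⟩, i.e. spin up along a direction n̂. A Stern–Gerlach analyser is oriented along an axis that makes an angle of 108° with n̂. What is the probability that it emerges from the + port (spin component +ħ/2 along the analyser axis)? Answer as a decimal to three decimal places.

For spin-½, the probability of finding spin-up along an axis at angle θ to the initial spin direction is cos²(θ/2); spin-down is sin²(θ/2).
θ = 108°, so P = cos²(54°) ≈ 0.345.

0.345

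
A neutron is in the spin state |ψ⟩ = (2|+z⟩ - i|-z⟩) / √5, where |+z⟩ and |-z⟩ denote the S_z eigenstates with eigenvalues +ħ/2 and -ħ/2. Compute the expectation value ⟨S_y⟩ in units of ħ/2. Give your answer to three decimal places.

⟨σ_y⟩ = 2 Im(a* b)/(|a|²+|b|²) with a = 2, b = -i.
a* b = -2i, so ⟨σ_y⟩ = -4/5.
⟨S_y⟩ = (ħ/2)·⟨σ_y⟩.

-0.800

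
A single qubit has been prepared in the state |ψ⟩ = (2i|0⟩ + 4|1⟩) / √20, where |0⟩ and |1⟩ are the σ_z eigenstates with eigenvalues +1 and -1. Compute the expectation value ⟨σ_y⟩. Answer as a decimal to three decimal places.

⟨σ_y⟩ = 2 Im(a* b)/(|a|²+|b|²) with a = 2i, b = 4.
a* b = -8i, so ⟨σ_y⟩ = -16/20.

-0.800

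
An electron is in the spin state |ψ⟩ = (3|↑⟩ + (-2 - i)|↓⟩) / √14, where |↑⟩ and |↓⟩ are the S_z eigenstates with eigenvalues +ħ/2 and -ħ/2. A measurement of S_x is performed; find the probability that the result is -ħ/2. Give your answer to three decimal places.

|-x⟩ = (|↑⟩ - |↓⟩)/√2, so ⟨-x|ψ⟩ = (5 + i) / (√2·√14).
P = |5 + i|² / 28 = 26/28.

0.929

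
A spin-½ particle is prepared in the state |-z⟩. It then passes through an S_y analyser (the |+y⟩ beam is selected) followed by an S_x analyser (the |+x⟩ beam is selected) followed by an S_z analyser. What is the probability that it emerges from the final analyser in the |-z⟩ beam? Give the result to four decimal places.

First analyser (S_y): from |-z⟩, P(|+y⟩) = 1/2.
After stage 1 the state is |+y⟩; P(|+x⟩) = |⟨+x|+y⟩|² = 1/2.
After stage 2 the state is |+x⟩; P(|-z⟩) = |⟨-z|+x⟩|² = 1/2.
Joint probability = 1/2 × 1/2 × 1/2 = 0.1250.

0.1250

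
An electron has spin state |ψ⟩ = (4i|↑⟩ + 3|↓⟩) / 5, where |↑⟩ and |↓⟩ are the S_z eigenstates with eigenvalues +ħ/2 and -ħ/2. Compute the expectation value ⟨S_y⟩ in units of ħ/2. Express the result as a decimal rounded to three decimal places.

-0.960

⟨σ_y⟩ = 2 Im(a* b)/(|a|²+|b|²) with a = 4i, b = 3.
a* b = -12i, so ⟨σ_y⟩ = -24/25.
⟨S_y⟩ = (ħ/2)·⟨σ_y⟩.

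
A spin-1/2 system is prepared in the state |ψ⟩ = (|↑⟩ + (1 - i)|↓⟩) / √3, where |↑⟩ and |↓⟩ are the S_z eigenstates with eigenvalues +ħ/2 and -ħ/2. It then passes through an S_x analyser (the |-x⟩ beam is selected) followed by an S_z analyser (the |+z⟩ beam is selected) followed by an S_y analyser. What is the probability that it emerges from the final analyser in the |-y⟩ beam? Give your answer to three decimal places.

0.042

First analyser (S_x): P(|-x⟩) = |⟨-x|ψ⟩|² = 1/6.
After stage 1 the state is |-x⟩; P(|+z⟩) = |⟨+z|-x⟩|² = 1/2.
After stage 2 the state is |+z⟩; P(|-y⟩) = |⟨-y|+z⟩|² = 1/2.
Joint probability = 1/6 × 1/2 × 1/2 = 0.042.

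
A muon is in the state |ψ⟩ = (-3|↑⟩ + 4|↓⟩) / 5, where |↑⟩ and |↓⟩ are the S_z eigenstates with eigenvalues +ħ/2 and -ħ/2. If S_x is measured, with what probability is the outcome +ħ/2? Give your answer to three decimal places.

0.020

|+x⟩ = (|↑⟩ + |↓⟩)/√2, so ⟨+x|ψ⟩ = (1) / (√2·5).
P = |1|² / 50 = 1/50.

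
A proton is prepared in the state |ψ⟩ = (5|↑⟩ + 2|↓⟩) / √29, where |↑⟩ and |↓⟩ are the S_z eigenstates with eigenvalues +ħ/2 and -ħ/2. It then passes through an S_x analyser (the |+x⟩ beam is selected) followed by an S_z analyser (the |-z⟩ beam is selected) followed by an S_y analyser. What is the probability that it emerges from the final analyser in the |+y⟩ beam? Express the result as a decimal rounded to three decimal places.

0.211

First analyser (S_x): P(|+x⟩) = |⟨+x|ψ⟩|² = 49/58.
After stage 1 the state is |+x⟩; P(|-z⟩) = |⟨-z|+x⟩|² = 1/2.
After stage 2 the state is |-z⟩; P(|+y⟩) = |⟨+y|-z⟩|² = 1/2.
Joint probability = 49/58 × 1/2 × 1/2 = 0.211.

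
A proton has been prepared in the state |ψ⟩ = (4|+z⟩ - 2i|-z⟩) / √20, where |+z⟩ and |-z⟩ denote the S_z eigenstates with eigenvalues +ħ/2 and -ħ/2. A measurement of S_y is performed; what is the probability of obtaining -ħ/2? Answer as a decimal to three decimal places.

|-y⟩ = (|+z⟩ - i|-z⟩)/√2, so ⟨-y|ψ⟩ = (6) / (√2·√20).
P = |6|² / 40 = 36/40.

0.900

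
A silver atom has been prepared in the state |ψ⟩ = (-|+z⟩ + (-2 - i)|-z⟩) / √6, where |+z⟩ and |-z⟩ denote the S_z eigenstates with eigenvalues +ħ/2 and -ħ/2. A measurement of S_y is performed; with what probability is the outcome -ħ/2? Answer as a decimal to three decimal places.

0.333

|-y⟩ = (|+z⟩ - i|-z⟩)/√2, so ⟨-y|ψ⟩ = (-2i) / (√2·√6).
P = |-2i|² / 12 = 4/12.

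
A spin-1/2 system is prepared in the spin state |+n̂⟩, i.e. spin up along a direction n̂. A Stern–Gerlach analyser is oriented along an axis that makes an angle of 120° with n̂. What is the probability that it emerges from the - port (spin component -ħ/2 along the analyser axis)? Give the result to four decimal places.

For spin-½, the probability of finding spin-up along an axis at angle θ to the initial spin direction is cos²(θ/2); spin-down is sin²(θ/2).
θ = 120°, so P = sin²(60°) ≈ 0.7500.

0.7500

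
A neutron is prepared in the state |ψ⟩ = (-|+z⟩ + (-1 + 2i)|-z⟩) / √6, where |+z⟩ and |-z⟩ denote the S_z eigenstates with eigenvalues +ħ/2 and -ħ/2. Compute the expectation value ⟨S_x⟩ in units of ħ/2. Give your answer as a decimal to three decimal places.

⟨σ_x⟩ = 2 Re(a* b)/(|a|²+|b|²) with a = -1, b = (-1 + 2i).
a* b = (1 - 2i), so ⟨σ_x⟩ = 2/6.
⟨S_x⟩ = (ħ/2)·⟨σ_x⟩.

0.333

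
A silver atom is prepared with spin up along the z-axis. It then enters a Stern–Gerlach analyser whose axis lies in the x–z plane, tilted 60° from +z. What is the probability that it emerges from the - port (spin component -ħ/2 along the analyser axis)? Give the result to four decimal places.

For spin-½, the probability of finding spin-up along an axis at angle θ to the initial spin direction is cos²(θ/2); spin-down is sin²(θ/2).
θ = 60°, so P = sin²(30°) ≈ 0.2500.

0.2500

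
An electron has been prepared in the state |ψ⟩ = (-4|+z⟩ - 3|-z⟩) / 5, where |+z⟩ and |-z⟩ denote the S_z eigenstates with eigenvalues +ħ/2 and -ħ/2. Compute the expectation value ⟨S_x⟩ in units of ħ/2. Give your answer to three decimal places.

0.960

⟨σ_x⟩ = 2 Re(a* b)/(|a|²+|b|²) with a = -4, b = -3.
a* b = 12, so ⟨σ_x⟩ = 24/25.
⟨S_x⟩ = (ħ/2)·⟨σ_x⟩.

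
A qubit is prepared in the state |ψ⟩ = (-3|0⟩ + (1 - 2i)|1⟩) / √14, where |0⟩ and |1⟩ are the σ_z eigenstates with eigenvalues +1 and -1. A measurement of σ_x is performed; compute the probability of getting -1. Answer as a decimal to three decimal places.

0.714

|-x⟩ = (|0⟩ - |1⟩)/√2, so ⟨-x|ψ⟩ = (-4 + 2i) / (√2·√14).
P = |-4 + 2i|² / 28 = 20/28.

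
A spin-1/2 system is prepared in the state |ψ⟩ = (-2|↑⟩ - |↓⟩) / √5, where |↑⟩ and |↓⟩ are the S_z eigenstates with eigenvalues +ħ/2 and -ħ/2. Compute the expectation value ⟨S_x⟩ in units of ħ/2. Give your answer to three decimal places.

⟨σ_x⟩ = 2 Re(a* b)/(|a|²+|b|²) with a = -2, b = -1.
a* b = 2, so ⟨σ_x⟩ = 4/5.
⟨S_x⟩ = (ħ/2)·⟨σ_x⟩.

0.800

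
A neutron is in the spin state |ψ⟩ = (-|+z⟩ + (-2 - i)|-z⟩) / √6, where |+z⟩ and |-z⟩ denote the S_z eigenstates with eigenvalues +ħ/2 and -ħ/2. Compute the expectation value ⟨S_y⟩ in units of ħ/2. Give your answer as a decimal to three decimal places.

⟨σ_y⟩ = 2 Im(a* b)/(|a|²+|b|²) with a = -1, b = (-2 - i).
a* b = (2 + i), so ⟨σ_y⟩ = 2/6.
⟨S_y⟩ = (ħ/2)·⟨σ_y⟩.

0.333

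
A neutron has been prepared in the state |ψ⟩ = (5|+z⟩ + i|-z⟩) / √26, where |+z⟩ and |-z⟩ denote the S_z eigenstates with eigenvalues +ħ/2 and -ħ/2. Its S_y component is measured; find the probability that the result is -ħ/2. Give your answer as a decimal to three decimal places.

0.308

|-y⟩ = (|+z⟩ - i|-z⟩)/√2, so ⟨-y|ψ⟩ = (4) / (√2·√26).
P = |4|² / 52 = 16/52.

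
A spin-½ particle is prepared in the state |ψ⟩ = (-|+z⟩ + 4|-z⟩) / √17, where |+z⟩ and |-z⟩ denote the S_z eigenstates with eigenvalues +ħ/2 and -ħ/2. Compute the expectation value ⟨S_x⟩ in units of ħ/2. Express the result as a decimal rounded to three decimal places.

-0.471

⟨σ_x⟩ = 2 Re(a* b)/(|a|²+|b|²) with a = -1, b = 4.
a* b = -4, so ⟨σ_x⟩ = -8/17.
⟨S_x⟩ = (ħ/2)·⟨σ_x⟩.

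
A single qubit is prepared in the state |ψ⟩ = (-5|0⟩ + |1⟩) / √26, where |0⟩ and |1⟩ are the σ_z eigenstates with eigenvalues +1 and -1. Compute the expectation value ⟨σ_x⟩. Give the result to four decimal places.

-0.3846

⟨σ_x⟩ = 2 Re(a* b)/(|a|²+|b|²) with a = -5, b = 1.
a* b = -5, so ⟨σ_x⟩ = -10/26.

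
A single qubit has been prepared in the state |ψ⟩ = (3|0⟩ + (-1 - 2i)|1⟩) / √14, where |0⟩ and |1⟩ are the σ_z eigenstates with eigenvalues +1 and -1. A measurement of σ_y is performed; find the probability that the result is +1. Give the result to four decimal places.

0.0714

|+y⟩ = (|0⟩ + i|1⟩)/√2, so ⟨+y|ψ⟩ = (1 + i) / (√2·√14).
P = |1 + i|² / 28 = 2/28.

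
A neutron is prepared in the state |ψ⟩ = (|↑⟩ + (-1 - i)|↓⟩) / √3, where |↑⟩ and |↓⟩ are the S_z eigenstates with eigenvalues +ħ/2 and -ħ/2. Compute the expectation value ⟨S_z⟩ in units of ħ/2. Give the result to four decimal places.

⟨σ_z⟩ = |a|² - |b|² divided by |a|²+|b|², with a, b the |↑⟩, |↓⟩ amplitudes.
= (1 - 2)/3 = -1/3.
⟨S_z⟩ = (ħ/2)·⟨σ_z⟩.

-0.3333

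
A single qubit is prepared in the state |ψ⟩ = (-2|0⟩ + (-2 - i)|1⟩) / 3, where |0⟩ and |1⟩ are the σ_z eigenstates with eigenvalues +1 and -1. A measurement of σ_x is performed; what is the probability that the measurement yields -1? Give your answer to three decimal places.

0.056

|-x⟩ = (|0⟩ - |1⟩)/√2, so ⟨-x|ψ⟩ = (i) / (√2·3).
P = |i|² / 18 = 1/18.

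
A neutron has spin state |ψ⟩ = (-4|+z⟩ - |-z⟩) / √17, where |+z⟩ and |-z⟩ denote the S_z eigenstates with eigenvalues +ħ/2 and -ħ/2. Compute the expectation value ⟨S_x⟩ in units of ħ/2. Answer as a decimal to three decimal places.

⟨σ_x⟩ = 2 Re(a* b)/(|a|²+|b|²) with a = -4, b = -1.
a* b = 4, so ⟨σ_x⟩ = 8/17.
⟨S_x⟩ = (ħ/2)·⟨σ_x⟩.

0.471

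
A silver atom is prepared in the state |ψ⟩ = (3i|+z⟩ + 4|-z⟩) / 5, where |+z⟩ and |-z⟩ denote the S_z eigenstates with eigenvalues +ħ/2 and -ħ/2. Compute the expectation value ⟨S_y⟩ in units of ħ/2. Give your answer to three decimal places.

⟨σ_y⟩ = 2 Im(a* b)/(|a|²+|b|²) with a = 3i, b = 4.
a* b = -12i, so ⟨σ_y⟩ = -24/25.
⟨S_y⟩ = (ħ/2)·⟨σ_y⟩.

-0.960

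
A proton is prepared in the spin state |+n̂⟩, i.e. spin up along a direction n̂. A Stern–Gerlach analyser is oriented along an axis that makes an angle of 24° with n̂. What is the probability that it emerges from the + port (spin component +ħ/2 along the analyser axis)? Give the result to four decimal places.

0.9568

For spin-½, the probability of finding spin-up along an axis at angle θ to the initial spin direction is cos²(θ/2); spin-down is sin²(θ/2).
θ = 24°, so P = cos²(12°) ≈ 0.9568.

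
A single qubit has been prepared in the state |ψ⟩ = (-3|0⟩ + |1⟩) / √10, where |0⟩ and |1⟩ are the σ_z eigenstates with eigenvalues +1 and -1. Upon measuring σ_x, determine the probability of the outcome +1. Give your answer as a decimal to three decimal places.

|+x⟩ = (|0⟩ + |1⟩)/√2, so ⟨+x|ψ⟩ = (-2) / (√2·√10).
P = |-2|² / 20 = 4/20.

0.200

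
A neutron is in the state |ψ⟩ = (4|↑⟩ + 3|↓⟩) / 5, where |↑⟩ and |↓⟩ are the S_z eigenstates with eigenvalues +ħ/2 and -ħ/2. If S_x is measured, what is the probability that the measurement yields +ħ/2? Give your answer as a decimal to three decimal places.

|+x⟩ = (|↑⟩ + |↓⟩)/√2, so ⟨+x|ψ⟩ = (7) / (√2·5).
P = |7|² / 50 = 49/50.

0.980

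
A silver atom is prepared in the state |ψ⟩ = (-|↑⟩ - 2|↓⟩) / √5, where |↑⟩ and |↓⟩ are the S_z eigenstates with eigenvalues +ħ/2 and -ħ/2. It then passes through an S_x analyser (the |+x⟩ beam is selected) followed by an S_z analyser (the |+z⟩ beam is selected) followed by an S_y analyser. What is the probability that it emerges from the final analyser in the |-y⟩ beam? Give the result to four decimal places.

First analyser (S_x): P(|+x⟩) = |⟨+x|ψ⟩|² = 9/10.
After stage 1 the state is |+x⟩; P(|+z⟩) = |⟨+z|+x⟩|² = 1/2.
After stage 2 the state is |+z⟩; P(|-y⟩) = |⟨-y|+z⟩|² = 1/2.
Joint probability = 9/10 × 1/2 × 1/2 = 0.2250.

0.2250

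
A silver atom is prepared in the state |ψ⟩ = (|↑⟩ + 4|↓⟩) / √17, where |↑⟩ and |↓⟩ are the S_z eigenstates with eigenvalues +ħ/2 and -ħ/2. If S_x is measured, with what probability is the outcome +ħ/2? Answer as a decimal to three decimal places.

|+x⟩ = (|↑⟩ + |↓⟩)/√2, so ⟨+x|ψ⟩ = (5) / (√2·√17).
P = |5|² / 34 = 25/34.

0.735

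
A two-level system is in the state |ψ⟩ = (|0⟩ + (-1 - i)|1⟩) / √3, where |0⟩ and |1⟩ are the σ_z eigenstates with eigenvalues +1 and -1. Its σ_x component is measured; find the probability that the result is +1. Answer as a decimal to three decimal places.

0.167

|+x⟩ = (|0⟩ + |1⟩)/√2, so ⟨+x|ψ⟩ = (-i) / (√2·√3).
P = |-i|² / 6 = 1/6.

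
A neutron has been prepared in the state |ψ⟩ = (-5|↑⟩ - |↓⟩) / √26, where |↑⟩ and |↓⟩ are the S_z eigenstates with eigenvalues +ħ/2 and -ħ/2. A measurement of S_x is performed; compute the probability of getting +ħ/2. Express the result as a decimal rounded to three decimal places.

|+x⟩ = (|↑⟩ + |↓⟩)/√2, so ⟨+x|ψ⟩ = (-6) / (√2·√26).
P = |-6|² / 52 = 36/52.

0.692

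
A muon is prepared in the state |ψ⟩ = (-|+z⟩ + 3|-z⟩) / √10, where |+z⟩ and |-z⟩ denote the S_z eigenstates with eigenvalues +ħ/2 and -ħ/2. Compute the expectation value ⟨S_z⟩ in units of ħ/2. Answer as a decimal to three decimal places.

⟨σ_z⟩ = |a|² - |b|² divided by |a|²+|b|², with a, b the |+z⟩, |-z⟩ amplitudes.
= (1 - 9)/10 = -8/10.
⟨S_z⟩ = (ħ/2)·⟨σ_z⟩.

-0.800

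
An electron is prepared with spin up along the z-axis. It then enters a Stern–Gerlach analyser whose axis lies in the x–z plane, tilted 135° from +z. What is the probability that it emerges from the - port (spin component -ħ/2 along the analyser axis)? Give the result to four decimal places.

For spin-½, the probability of finding spin-up along an axis at angle θ to the initial spin direction is cos²(θ/2); spin-down is sin²(θ/2).
θ = 135°, so P = sin²(67.5°) ≈ 0.8536.

0.8536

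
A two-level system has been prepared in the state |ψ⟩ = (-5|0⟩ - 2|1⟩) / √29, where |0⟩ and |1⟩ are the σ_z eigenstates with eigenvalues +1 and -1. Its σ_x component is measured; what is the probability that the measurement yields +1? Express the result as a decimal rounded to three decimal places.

0.845

|+x⟩ = (|0⟩ + |1⟩)/√2, so ⟨+x|ψ⟩ = (-7) / (√2·√29).
P = |-7|² / 58 = 49/58.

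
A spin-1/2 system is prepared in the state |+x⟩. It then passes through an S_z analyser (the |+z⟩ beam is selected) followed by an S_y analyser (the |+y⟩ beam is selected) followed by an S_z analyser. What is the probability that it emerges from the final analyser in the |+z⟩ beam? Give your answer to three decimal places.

0.125

First analyser (S_z): from |+x⟩, P(|+z⟩) = 1/2.
After stage 1 the state is |+z⟩; P(|+y⟩) = |⟨+y|+z⟩|² = 1/2.
After stage 2 the state is |+y⟩; P(|+z⟩) = |⟨+z|+y⟩|² = 1/2.
Joint probability = 1/2 × 1/2 × 1/2 = 0.125.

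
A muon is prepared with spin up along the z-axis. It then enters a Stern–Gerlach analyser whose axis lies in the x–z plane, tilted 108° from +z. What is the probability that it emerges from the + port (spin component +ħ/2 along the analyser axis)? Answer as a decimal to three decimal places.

0.345

For spin-½, the probability of finding spin-up along an axis at angle θ to the initial spin direction is cos²(θ/2); spin-down is sin²(θ/2).
θ = 108°, so P = cos²(54°) ≈ 0.345.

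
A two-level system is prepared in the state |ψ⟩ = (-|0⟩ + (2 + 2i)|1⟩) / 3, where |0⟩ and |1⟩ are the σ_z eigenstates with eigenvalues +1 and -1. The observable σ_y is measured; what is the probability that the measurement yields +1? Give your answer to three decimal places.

|+y⟩ = (|0⟩ + i|1⟩)/√2, so ⟨+y|ψ⟩ = (1 - 2i) / (√2·3).
P = |1 - 2i|² / 18 = 5/18.

0.278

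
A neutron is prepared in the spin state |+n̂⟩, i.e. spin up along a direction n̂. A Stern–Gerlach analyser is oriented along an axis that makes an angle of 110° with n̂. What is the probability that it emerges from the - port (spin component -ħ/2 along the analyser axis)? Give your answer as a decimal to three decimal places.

For spin-½, the probability of finding spin-up along an axis at angle θ to the initial spin direction is cos²(θ/2); spin-down is sin²(θ/2).
θ = 110°, so P = sin²(55°) ≈ 0.671.

0.671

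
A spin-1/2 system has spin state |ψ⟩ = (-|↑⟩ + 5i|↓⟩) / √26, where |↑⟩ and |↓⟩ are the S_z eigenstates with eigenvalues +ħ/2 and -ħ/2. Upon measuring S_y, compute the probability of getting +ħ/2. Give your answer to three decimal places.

0.308

|+y⟩ = (|↑⟩ + i|↓⟩)/√2, so ⟨+y|ψ⟩ = (4) / (√2·√26).
P = |4|² / 52 = 16/52.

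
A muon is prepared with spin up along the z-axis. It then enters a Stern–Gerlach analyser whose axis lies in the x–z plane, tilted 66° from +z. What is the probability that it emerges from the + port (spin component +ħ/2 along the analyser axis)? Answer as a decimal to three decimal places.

0.703

For spin-½, the probability of finding spin-up along an axis at angle θ to the initial spin direction is cos²(θ/2); spin-down is sin²(θ/2).
θ = 66°, so P = cos²(33°) ≈ 0.703.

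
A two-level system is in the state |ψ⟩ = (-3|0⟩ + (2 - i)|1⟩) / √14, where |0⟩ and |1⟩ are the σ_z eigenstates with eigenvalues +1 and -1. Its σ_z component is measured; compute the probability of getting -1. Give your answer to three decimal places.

0.357

The -1 outcome corresponds to |1⟩. Its amplitude in |ψ⟩ is (2 - i)/√14.
P = |2 - i|² / 14 = 5/14.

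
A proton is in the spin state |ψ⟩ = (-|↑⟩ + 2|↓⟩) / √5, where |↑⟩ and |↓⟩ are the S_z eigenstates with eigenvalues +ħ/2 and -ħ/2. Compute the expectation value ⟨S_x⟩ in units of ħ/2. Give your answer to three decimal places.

-0.800

⟨σ_x⟩ = 2 Re(a* b)/(|a|²+|b|²) with a = -1, b = 2.
a* b = -2, so ⟨σ_x⟩ = -4/5.
⟨S_x⟩ = (ħ/2)·⟨σ_x⟩.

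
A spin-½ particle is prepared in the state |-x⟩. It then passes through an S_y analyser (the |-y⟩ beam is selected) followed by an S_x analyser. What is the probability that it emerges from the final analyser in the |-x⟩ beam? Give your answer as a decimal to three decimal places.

First analyser (S_y): from |-x⟩, P(|-y⟩) = 1/2.
After stage 1 the state is |-y⟩; P(|-x⟩) = |⟨-x|-y⟩|² = 1/2.
Joint probability = 1/2 × 1/2 = 0.250.

0.250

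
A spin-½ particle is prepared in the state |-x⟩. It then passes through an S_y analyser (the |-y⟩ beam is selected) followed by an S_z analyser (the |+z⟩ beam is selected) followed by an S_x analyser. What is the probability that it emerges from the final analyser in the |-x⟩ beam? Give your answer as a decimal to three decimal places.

0.125

First analyser (S_y): from |-x⟩, P(|-y⟩) = 1/2.
After stage 1 the state is |-y⟩; P(|+z⟩) = |⟨+z|-y⟩|² = 1/2.
After stage 2 the state is |+z⟩; P(|-x⟩) = |⟨-x|+z⟩|² = 1/2.
Joint probability = 1/2 × 1/2 × 1/2 = 0.125.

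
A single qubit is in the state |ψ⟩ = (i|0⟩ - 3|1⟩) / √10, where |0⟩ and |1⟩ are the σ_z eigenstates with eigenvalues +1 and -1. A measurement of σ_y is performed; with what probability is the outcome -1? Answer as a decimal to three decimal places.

|-y⟩ = (|0⟩ - i|1⟩)/√2, so ⟨-y|ψ⟩ = (-2i) / (√2·√10).
P = |-2i|² / 20 = 4/20.

0.200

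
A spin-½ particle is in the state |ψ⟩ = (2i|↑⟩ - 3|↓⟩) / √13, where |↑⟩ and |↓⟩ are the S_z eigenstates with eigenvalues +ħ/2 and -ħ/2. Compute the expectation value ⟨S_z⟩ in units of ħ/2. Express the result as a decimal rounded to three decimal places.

-0.385

⟨σ_z⟩ = |a|² - |b|² divided by |a|²+|b|², with a, b the |↑⟩, |↓⟩ amplitudes.
= (4 - 9)/13 = -5/13.
⟨S_z⟩ = (ħ/2)·⟨σ_z⟩.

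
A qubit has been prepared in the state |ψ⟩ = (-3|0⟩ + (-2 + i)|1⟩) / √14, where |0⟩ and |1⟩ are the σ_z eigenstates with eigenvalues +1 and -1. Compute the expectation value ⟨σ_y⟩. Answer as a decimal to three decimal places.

⟨σ_y⟩ = 2 Im(a* b)/(|a|²+|b|²) with a = -3, b = (-2 + i).
a* b = (6 - 3i), so ⟨σ_y⟩ = -6/14.

-0.429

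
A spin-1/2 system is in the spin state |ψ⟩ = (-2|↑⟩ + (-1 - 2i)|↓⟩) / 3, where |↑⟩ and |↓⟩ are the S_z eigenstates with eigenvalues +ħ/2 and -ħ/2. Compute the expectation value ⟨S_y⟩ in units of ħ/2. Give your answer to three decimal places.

⟨σ_y⟩ = 2 Im(a* b)/(|a|²+|b|²) with a = -2, b = (-1 - 2i).
a* b = (2 + 4i), so ⟨σ_y⟩ = 8/9.
⟨S_y⟩ = (ħ/2)·⟨σ_y⟩.

0.889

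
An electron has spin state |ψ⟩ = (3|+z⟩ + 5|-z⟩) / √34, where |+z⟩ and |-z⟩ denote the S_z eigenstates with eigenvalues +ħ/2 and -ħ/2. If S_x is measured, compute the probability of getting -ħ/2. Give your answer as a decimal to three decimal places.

|-x⟩ = (|+z⟩ - |-z⟩)/√2, so ⟨-x|ψ⟩ = (-2) / (√2·√34).
P = |-2|² / 68 = 4/68.

0.059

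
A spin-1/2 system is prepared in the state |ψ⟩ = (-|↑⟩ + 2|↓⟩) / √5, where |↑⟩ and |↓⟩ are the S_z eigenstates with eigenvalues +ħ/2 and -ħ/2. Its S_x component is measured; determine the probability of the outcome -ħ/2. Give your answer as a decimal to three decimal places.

|-x⟩ = (|↑⟩ - |↓⟩)/√2, so ⟨-x|ψ⟩ = (-3) / (√2·√5).
P = |-3|² / 10 = 9/10.

0.900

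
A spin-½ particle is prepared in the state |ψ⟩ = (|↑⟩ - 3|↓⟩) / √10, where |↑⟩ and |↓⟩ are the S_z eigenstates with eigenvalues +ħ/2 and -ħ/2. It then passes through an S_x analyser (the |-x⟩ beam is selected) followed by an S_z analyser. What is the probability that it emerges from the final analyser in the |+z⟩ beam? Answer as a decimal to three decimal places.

0.400

First analyser (S_x): P(|-x⟩) = |⟨-x|ψ⟩|² = 16/20.
After stage 1 the state is |-x⟩; P(|+z⟩) = |⟨+z|-x⟩|² = 1/2.
Joint probability = 16/20 × 1/2 = 0.400.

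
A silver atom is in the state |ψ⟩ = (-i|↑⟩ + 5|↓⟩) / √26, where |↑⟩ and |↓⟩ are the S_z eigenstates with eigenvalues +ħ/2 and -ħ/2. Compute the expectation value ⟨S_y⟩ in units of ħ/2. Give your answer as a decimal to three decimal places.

0.385

⟨σ_y⟩ = 2 Im(a* b)/(|a|²+|b|²) with a = -i, b = 5.
a* b = 5i, so ⟨σ_y⟩ = 10/26.
⟨S_y⟩ = (ħ/2)·⟨σ_y⟩.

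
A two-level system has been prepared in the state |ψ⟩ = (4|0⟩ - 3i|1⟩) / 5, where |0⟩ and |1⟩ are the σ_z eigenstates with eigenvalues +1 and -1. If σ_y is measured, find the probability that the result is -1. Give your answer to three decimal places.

|-y⟩ = (|0⟩ - i|1⟩)/√2, so ⟨-y|ψ⟩ = (7) / (√2·5).
P = |7|² / 50 = 49/50.

0.980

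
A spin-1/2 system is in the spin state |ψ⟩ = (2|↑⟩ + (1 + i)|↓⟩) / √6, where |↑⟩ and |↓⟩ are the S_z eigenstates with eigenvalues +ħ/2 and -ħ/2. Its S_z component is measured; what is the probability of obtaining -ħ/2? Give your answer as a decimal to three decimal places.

The -ħ/2 outcome corresponds to |↓⟩. Its amplitude in |ψ⟩ is (1 + i)/√6.
P = |1 + i|² / 6 = 2/6.

0.333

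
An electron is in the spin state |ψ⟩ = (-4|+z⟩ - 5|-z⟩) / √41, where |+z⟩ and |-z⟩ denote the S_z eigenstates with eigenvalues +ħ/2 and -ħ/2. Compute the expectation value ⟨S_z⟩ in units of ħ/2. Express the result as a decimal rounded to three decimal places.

-0.220

⟨σ_z⟩ = |a|² - |b|² divided by |a|²+|b|², with a, b the |+z⟩, |-z⟩ amplitudes.
= (16 - 25)/41 = -9/41.
⟨S_z⟩ = (ħ/2)·⟨σ_z⟩.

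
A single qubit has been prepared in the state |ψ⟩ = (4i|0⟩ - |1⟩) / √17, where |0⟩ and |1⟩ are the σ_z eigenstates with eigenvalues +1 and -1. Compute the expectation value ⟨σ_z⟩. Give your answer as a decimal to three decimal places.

0.882

⟨σ_z⟩ = |a|² - |b|² divided by |a|²+|b|², with a, b the |0⟩, |1⟩ amplitudes.
= (16 - 1)/17 = 15/17.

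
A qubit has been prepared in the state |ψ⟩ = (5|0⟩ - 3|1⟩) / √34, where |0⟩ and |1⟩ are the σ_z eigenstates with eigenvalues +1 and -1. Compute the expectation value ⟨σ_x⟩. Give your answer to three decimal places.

-0.882

⟨σ_x⟩ = 2 Re(a* b)/(|a|²+|b|²) with a = 5, b = -3.
a* b = -15, so ⟨σ_x⟩ = -30/34.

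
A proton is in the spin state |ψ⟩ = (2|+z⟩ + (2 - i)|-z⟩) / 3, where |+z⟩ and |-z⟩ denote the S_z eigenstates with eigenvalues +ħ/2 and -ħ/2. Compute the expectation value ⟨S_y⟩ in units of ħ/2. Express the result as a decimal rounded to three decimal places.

⟨σ_y⟩ = 2 Im(a* b)/(|a|²+|b|²) with a = 2, b = (2 - i).
a* b = (4 - 2i), so ⟨σ_y⟩ = -4/9.
⟨S_y⟩ = (ħ/2)·⟨σ_y⟩.

-0.444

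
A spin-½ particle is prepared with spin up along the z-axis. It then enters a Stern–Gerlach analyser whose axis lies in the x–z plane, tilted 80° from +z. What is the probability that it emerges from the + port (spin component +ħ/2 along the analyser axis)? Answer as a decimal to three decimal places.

For spin-½, the probability of finding spin-up along an axis at angle θ to the initial spin direction is cos²(θ/2); spin-down is sin²(θ/2).
θ = 80°, so P = cos²(40°) ≈ 0.587.

0.587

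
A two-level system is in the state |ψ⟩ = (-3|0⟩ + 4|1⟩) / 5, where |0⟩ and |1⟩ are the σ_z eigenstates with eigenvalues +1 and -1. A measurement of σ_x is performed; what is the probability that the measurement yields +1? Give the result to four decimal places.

0.0200

|+x⟩ = (|0⟩ + |1⟩)/√2, so ⟨+x|ψ⟩ = (1) / (√2·5).
P = |1|² / 50 = 1/50.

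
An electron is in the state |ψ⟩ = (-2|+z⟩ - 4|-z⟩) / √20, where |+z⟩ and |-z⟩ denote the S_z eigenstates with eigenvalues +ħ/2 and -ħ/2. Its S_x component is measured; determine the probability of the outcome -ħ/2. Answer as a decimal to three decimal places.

0.100

|-x⟩ = (|+z⟩ - |-z⟩)/√2, so ⟨-x|ψ⟩ = (2) / (√2·√20).
P = |2|² / 40 = 4/40.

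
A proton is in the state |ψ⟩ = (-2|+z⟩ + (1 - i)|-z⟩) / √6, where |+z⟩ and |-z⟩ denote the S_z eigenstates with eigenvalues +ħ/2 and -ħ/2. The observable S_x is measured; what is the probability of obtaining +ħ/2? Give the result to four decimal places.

|+x⟩ = (|+z⟩ + |-z⟩)/√2, so ⟨+x|ψ⟩ = (-1 - i) / (√2·√6).
P = |-1 - i|² / 12 = 2/12.

0.1667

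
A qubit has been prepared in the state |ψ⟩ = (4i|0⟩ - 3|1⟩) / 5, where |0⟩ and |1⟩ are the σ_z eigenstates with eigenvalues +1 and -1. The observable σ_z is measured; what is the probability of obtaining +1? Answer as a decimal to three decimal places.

0.640

The +1 outcome corresponds to |0⟩. Its amplitude in |ψ⟩ is 4i/5.
P = |4i|² / 25 = 16/25.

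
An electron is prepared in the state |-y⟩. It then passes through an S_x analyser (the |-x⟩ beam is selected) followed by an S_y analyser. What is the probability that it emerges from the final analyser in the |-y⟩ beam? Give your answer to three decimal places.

0.250

First analyser (S_x): from |-y⟩, P(|-x⟩) = 1/2.
After stage 1 the state is |-x⟩; P(|-y⟩) = |⟨-y|-x⟩|² = 1/2.
Joint probability = 1/2 × 1/2 = 0.250.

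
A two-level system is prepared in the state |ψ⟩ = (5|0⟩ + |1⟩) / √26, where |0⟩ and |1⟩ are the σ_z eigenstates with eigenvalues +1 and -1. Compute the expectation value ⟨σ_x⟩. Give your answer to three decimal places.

0.385

⟨σ_x⟩ = 2 Re(a* b)/(|a|²+|b|²) with a = 5, b = 1.
a* b = 5, so ⟨σ_x⟩ = 10/26.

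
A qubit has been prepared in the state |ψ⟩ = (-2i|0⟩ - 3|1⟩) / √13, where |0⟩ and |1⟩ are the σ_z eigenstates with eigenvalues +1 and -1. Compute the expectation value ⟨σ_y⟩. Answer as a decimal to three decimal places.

⟨σ_y⟩ = 2 Im(a* b)/(|a|²+|b|²) with a = -2i, b = -3.
a* b = -6i, so ⟨σ_y⟩ = -12/13.

-0.923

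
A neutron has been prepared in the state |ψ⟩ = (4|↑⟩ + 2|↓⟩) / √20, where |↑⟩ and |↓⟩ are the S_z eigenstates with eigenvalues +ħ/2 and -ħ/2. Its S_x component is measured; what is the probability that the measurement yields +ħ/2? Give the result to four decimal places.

0.9000

|+x⟩ = (|↑⟩ + |↓⟩)/√2, so ⟨+x|ψ⟩ = (6) / (√2·√20).
P = |6|² / 40 = 36/40.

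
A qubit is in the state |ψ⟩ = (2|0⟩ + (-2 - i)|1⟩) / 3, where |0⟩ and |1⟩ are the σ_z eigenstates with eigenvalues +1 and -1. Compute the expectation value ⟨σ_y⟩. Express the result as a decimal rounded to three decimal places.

-0.444

⟨σ_y⟩ = 2 Im(a* b)/(|a|²+|b|²) with a = 2, b = (-2 - i).
a* b = (-4 - 2i), so ⟨σ_y⟩ = -4/9.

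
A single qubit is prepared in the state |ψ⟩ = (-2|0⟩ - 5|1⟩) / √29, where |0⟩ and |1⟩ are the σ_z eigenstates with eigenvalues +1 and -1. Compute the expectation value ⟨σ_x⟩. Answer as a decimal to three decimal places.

0.690

⟨σ_x⟩ = 2 Re(a* b)/(|a|²+|b|²) with a = -2, b = -5.
a* b = 10, so ⟨σ_x⟩ = 20/29.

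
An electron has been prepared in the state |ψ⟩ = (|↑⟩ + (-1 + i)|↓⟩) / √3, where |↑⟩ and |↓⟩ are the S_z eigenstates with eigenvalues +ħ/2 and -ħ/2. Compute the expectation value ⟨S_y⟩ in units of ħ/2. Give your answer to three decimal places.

0.667

⟨σ_y⟩ = 2 Im(a* b)/(|a|²+|b|²) with a = 1, b = (-1 + i).
a* b = (-1 + i), so ⟨σ_y⟩ = 2/3.
⟨S_y⟩ = (ħ/2)·⟨σ_y⟩.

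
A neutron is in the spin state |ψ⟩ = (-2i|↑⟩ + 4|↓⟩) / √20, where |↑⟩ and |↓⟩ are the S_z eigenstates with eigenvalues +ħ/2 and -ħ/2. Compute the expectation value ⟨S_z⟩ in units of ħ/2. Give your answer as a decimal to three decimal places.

-0.600

⟨σ_z⟩ = |a|² - |b|² divided by |a|²+|b|², with a, b the |↑⟩, |↓⟩ amplitudes.
= (4 - 16)/20 = -12/20.
⟨S_z⟩ = (ħ/2)·⟨σ_z⟩.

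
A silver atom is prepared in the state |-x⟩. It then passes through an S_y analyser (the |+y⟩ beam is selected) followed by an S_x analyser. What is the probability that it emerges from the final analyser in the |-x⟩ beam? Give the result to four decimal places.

0.2500

First analyser (S_y): from |-x⟩, P(|+y⟩) = 1/2.
After stage 1 the state is |+y⟩; P(|-x⟩) = |⟨-x|+y⟩|² = 1/2.
Joint probability = 1/2 × 1/2 = 0.2500.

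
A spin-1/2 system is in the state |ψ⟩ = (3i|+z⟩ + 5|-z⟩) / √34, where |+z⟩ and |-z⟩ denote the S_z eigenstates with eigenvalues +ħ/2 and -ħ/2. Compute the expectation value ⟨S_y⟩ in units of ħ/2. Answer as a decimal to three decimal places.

⟨σ_y⟩ = 2 Im(a* b)/(|a|²+|b|²) with a = 3i, b = 5.
a* b = -15i, so ⟨σ_y⟩ = -30/34.
⟨S_y⟩ = (ħ/2)·⟨σ_y⟩.

-0.882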